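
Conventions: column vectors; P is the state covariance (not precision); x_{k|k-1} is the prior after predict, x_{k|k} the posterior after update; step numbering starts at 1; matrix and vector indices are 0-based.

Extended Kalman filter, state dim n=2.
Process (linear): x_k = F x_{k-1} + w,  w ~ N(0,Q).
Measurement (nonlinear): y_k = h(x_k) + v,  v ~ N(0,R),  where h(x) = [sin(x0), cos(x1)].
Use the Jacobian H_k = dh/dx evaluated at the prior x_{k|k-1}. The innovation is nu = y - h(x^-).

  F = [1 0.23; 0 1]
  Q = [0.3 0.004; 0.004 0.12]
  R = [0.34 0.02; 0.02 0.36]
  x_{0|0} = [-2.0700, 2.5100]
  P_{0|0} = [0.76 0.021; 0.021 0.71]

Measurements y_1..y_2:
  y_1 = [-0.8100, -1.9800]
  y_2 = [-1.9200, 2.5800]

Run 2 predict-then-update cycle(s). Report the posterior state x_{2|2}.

x_post = [-1.7722, 4.5369]

step 1: x^-=[-1.4927, 2.5100]  P^-=[1.1072 0.1883; 0.1883 0.8300]  H_jac=[0.0780 0.0000; 0.0000 -0.5904]  S=[0.3467 0.0113; 0.0113 0.6493]  K=[0.2549 -0.1757; 0.0671 -0.7559]  nu=[0.1870, -1.1729]  x^+=[-1.2390, 3.4091]  P^+=[1.0657 0.0985; 0.0985 0.4586]
step 2: x^-=[-0.4549, 3.4091]  P^-=[1.4352 0.2079; 0.2079 0.5786]  H_jac=[0.8983 0.0000; 0.0000 0.2643]  S=[1.4981 0.0694; 0.0694 0.4004]  K=[0.8611 -0.0119; 0.1079 0.3633]  nu=[-1.4806, 3.5444]  x^+=[-1.7722, 4.5369]  P^+=[0.3257 0.0489; 0.0489 0.5029]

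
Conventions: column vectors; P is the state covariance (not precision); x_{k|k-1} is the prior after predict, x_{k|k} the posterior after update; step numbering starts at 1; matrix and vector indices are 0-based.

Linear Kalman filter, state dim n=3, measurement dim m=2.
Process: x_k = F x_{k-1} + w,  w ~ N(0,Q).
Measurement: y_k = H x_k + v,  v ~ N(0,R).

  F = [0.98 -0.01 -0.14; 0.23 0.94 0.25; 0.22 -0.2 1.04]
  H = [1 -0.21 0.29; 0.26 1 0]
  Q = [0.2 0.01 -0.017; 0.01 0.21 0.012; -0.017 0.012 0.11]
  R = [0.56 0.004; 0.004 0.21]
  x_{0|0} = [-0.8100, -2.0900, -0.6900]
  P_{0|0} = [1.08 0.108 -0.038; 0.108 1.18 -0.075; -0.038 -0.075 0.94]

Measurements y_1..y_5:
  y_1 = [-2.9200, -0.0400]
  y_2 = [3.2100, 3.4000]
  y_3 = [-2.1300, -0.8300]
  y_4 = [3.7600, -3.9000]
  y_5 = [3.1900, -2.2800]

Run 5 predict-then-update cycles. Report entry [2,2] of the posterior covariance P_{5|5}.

P_post[2,2] = 0.9076

step 1: x^-=[-0.6763, -2.3234, -0.4778]  P^-=[1.2639 0.3107 0.0211; 0.3107 1.3756 0.0258; 0.0211 0.0258 1.2305]  S=[1.8666 0.3465; 0.3465 1.8326]  K=[0.6018 0.2350; -0.1366 0.8205; 0.2035 -0.0214]  nu=[-2.5931, 2.4592]  x^+=[-1.6587, 0.0488, -1.0582]  P^+=[0.3886 -0.0493 -0.2104; -0.0493 0.1846 0.0510; -0.2104 0.0510 1.1553]
step 2: x^-=[-1.4779, -0.6001, -1.4752]  P^-=[0.6548 -0.0415 -0.2984; -0.0415 0.4443 0.2749; -0.2984 0.2749 1.2726]  S=[1.1522 0.0989; 0.0989 0.6770]  K=[0.4905 0.1185; -0.1041 0.6556; -0.0140 0.2934]  nu=[4.9897, 4.3844]  x^+=[1.4892, 1.7548, -0.2584]  P^+=[0.3565 -0.0658 -0.3281; -0.0658 0.1544 0.1469; -0.3281 0.1469 1.2149]
step 3: x^-=[1.4781, 1.9275, -0.2921]  P^-=[0.6579 -0.1036 -0.4254; -0.1036 0.4440 0.3460; -0.4254 0.3460 1.2420]  S=[1.0966 0.0521; 0.0521 0.6446]  K=[0.5043 0.0638; -0.1192 0.6567; -0.1436 0.3768]  nu=[-3.1186, -3.1418]  x^+=[-0.2952, 0.2362, -1.0279]  P^+=[0.3731 -0.0816 -0.3709; -0.0816 0.1586 0.1750; -0.3709 0.1750 1.1335]
step 4: x^-=[-0.1477, -0.1028, -1.1812]  P^-=[0.6844 -0.1244 -0.4486; -0.1244 0.4451 0.3359; -0.4486 0.3359 1.1251]  S=[1.1098 0.0344; 0.0344 0.6366]  K=[0.5213 0.0559; -0.1289 0.6552; -0.1848 0.3543]  nu=[4.2287, -3.7588]  x^+=[1.8466, -3.1108, -3.2945]  P^+=[0.3789 -0.0847 -0.3603; -0.0847 0.1591 0.1674; -0.3603 0.1674 1.0118]
step 5: x^-=[2.3020, -3.3231, -2.3979]  P^-=[0.6847 -0.1184 -0.4187; -0.1184 0.4345 0.2999; -0.4187 0.2999 1.0020]  S=[1.1185 0.0342; 0.0342 0.6292]  K=[0.5238 0.0662; -0.1295 0.6486; -0.1805 0.3135]  nu=[0.8856, 0.4446]  x^+=[2.7953, -3.1494, -2.4184]  P^+=[0.3727 -0.0809 -0.3313; -0.0809 0.1567 0.1512; -0.3313 0.1512 0.9076]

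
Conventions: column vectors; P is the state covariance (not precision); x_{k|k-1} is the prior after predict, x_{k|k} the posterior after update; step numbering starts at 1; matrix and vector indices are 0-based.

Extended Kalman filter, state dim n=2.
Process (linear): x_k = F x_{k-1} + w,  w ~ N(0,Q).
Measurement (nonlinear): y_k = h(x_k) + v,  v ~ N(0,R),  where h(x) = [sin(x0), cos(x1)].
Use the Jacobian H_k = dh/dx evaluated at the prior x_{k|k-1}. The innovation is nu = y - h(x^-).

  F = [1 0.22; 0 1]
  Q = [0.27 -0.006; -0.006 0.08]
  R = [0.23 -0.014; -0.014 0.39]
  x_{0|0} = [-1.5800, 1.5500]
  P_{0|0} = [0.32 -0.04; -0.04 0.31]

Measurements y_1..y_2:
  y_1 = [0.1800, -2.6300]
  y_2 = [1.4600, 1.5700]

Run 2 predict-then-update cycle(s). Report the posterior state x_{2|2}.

step 1: x^-=[-1.2390, 1.5500]  P^-=[0.5874 0.0222; 0.0222 0.3900]  H_jac=[0.3257 0.0000; 0.0000 -0.9998]  S=[0.2923 -0.0212; -0.0212 0.7798]  K=[0.6538 -0.0107; -0.0116 -0.5003]  nu=[1.1255, -2.6508]  x^+=[-0.4749, 2.8632]  P^+=[0.4621 0.0133; 0.0133 0.1950]
step 2: x^-=[0.1550, 2.8632]  P^-=[0.7474 0.0502; 0.0502 0.2750]  H_jac=[0.9880 0.0000; 0.0000 -0.2748]  S=[0.9596 -0.0276; -0.0276 0.4108]  K=[0.7701 0.0182; 0.0465 -0.1809]  nu=[1.3057, 2.5315]  x^+=[1.2065, 2.4660]  P^+=[0.1790 0.0134; 0.0134 0.2590]

x_post = [1.2065, 2.4660]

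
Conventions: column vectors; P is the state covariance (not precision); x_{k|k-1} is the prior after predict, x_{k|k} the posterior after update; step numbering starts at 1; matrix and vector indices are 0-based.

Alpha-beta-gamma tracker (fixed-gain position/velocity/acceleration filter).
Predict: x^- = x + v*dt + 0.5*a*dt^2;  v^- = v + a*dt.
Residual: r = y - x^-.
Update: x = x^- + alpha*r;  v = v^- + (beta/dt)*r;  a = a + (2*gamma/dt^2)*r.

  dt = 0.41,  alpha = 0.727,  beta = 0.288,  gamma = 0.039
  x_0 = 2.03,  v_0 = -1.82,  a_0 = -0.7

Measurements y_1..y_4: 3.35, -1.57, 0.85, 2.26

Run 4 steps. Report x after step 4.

step 1: x_pred=1.2250  r=2.1250  x^+=2.7699  v^+=-0.6143  a^+=0.2860
step 2: x_pred=2.5420  r=-4.1120  x^+=-0.4474  v^+=-3.3855  a^+=-1.6220
step 3: x_pred=-1.9718  r=2.8218  x^+=0.0797  v^+=-2.0684  a^+=-0.3127
step 4: x_pred=-0.7947  r=3.0547  x^+=1.4261  v^+=-0.0508  a^+=1.1047

x_post = 1.4261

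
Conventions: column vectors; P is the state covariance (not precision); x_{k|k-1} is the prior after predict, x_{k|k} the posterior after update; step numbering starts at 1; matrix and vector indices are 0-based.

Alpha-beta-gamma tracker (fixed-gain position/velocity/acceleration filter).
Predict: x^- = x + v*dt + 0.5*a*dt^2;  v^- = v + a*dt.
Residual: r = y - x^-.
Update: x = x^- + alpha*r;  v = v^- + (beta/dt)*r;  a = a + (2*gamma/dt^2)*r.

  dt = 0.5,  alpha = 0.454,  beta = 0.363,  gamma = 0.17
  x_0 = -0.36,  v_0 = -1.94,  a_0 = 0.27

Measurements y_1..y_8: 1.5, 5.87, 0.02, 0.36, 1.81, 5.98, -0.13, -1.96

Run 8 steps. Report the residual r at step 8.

resid = 1.7538

step 1: x_pred=-1.2963  r=2.7963  x^+=-0.0268  v^+=0.2251  a^+=4.0729
step 2: x_pred=0.5949  r=5.2751  x^+=2.9898  v^+=6.0913  a^+=11.2470
step 3: x_pred=7.4413  r=-7.4213  x^+=4.0720  v^+=6.3269  a^+=1.1541
step 4: x_pred=7.3797  r=-7.0197  x^+=4.1928  v^+=1.8076  a^+=-8.3928
step 5: x_pred=4.0475  r=-2.2375  x^+=3.0317  v^+=-4.0132  a^+=-11.4358
step 6: x_pred=-0.4044  r=6.3844  x^+=2.4941  v^+=-5.0960  a^+=-2.7530
step 7: x_pred=-0.3980  r=0.2680  x^+=-0.2763  v^+=-6.2779  a^+=-2.3885
step 8: x_pred=-3.7138  r=1.7538  x^+=-2.9176  v^+=-6.1989  a^+=-0.0033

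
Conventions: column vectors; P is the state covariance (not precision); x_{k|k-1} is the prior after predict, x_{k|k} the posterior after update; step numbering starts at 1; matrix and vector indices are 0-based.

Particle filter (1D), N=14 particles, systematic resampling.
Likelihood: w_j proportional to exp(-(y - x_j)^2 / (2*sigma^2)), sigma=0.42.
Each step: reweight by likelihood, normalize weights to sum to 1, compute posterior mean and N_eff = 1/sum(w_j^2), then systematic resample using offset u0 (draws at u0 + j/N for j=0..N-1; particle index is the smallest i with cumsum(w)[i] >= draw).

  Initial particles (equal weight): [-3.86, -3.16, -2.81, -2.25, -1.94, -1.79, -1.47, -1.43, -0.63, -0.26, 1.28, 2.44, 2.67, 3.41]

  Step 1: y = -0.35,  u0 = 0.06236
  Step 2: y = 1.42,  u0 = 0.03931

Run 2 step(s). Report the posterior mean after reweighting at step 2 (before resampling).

step 1: w=[0.0000, 0.0000, 0.0000, 0.0000, 0.0004, 0.0015, 0.0155, 0.0198, 0.4334, 0.5290, 0.0003, 0.0000, 0.0000, 0.0000]  mean=-0.4649  Neff=2.1351  idx=[8, 8, 8, 8, 8, 8, 9, 9, 9, 9, 9, 9, 9, 9]
step 2: w=[0.0025, 0.0025, 0.0025, 0.0025, 0.0025, 0.0025, 0.1232, 0.1232, 0.1232, 0.1232, 0.1232, 0.1232, 0.1232, 0.1232]  mean=-0.2655  Neff=8.2394  idx=[6, 6, 7, 7, 8, 9, 9, 10, 10, 11, 11, 12, 13, 13]

post_mean = -0.2655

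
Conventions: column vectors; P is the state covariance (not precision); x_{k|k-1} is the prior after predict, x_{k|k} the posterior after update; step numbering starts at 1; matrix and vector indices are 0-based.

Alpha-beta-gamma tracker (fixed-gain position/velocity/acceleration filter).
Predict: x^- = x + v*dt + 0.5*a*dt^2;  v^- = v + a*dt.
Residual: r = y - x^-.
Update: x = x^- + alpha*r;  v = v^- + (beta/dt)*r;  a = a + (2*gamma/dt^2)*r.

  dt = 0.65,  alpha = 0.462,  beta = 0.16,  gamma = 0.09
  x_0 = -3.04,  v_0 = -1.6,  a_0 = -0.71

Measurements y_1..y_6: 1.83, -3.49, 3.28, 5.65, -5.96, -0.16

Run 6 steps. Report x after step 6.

step 1: x_pred=-4.2300  r=6.0600  x^+=-1.4303  v^+=-0.5698  a^+=1.8718
step 2: x_pred=-1.4052  r=-2.0848  x^+=-2.3684  v^+=0.1337  a^+=0.9836
step 3: x_pred=-2.0737  r=5.3537  x^+=0.3997  v^+=2.0908  a^+=3.2645
step 4: x_pred=2.4484  r=3.2016  x^+=3.9275  v^+=5.0008  a^+=4.6285
step 5: x_pred=8.1558  r=-14.1158  x^+=1.6343  v^+=4.5347  a^+=-1.3854
step 6: x_pred=4.2892  r=-4.4492  x^+=2.2337  v^+=2.5390  a^+=-3.2809

x_post = 2.2337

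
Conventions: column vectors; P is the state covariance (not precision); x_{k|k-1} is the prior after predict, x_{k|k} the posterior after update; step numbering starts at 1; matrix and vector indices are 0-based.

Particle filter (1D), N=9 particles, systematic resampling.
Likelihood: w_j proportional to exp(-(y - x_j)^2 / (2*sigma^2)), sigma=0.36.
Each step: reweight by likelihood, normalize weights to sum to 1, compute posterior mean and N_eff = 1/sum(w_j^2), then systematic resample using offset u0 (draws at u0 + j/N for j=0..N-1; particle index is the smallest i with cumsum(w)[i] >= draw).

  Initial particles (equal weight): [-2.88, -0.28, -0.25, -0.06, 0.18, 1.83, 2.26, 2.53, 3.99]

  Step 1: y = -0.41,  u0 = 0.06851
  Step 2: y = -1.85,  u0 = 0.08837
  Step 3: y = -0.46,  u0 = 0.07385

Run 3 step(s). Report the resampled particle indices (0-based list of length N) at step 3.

step 1: w=[0.0000, 0.3435, 0.3322, 0.2286, 0.0957, 0.0000, 0.0000, 0.0000, 0.0000]  mean=-0.1757  Neff=3.4511  idx=[1, 1, 1, 2, 2, 2, 3, 3, 4]
step 2: w=[0.1925, 0.1925, 0.1925, 0.1334, 0.1334, 0.1334, 0.0111, 0.0111, 0.0003]  mean=-0.2630  Neff=6.0708  idx=[0, 1, 1, 2, 2, 3, 4, 5, 5]
step 3: w=[0.1133, 0.1133, 0.1133, 0.1133, 0.1133, 0.1083, 0.1083, 0.1083, 0.1083]  mean=-0.2670  Neff=8.9955  idx=[0, 1, 2, 3, 4, 5, 6, 7, 8]

resampled_idx = [0, 1, 2, 3, 4, 5, 6, 7, 8]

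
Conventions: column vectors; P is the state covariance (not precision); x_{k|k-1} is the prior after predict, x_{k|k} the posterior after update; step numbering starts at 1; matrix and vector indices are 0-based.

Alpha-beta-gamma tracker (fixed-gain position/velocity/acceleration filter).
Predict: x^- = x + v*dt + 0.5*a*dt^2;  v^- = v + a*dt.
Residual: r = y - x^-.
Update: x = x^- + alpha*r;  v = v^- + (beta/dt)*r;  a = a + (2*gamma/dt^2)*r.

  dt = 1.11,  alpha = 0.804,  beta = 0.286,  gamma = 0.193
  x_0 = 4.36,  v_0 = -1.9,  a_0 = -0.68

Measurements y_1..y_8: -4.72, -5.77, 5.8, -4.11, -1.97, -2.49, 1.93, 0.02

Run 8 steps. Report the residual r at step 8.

resid = -6.9031

step 1: x_pred=1.8321  r=-6.5521  x^+=-3.4358  v^+=-4.3430  a^+=-2.7327
step 2: x_pred=-9.9400  r=4.1700  x^+=-6.5873  v^+=-6.3018  a^+=-1.4263
step 3: x_pred=-14.4610  r=20.2610  x^+=1.8288  v^+=-2.6646  a^+=4.9212
step 4: x_pred=1.9028  r=-6.0128  x^+=-2.9315  v^+=1.2487  a^+=3.0375
step 5: x_pred=0.3258  r=-2.2958  x^+=-1.5200  v^+=4.0288  a^+=2.3182
step 6: x_pred=4.3800  r=-6.8700  x^+=-1.1435  v^+=4.8319  a^+=0.1659
step 7: x_pred=4.3221  r=-2.3921  x^+=2.3989  v^+=4.3997  a^+=-0.5835
step 8: x_pred=6.9231  r=-6.9031  x^+=1.3730  v^+=1.9734  a^+=-2.7461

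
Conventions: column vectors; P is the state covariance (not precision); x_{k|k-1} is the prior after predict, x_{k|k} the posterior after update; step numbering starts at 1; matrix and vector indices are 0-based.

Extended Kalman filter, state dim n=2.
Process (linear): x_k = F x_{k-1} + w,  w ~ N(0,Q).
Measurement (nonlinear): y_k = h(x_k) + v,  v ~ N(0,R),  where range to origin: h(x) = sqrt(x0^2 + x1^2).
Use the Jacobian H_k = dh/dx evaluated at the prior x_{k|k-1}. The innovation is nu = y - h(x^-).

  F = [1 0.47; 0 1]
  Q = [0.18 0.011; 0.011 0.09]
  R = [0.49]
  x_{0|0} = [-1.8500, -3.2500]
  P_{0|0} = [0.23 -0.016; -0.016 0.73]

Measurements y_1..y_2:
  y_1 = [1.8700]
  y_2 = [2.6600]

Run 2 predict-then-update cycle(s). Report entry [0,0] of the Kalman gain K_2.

K[0,0] = -0.4821

step 1: x^-=[-3.3775, -3.2500]  P^-=[0.5562 0.3381; 0.3381 0.8200]  H_jac=[-0.7206 -0.6934]  S=[1.5109]  K=[-0.4204; -0.5376]  nu=[-2.8172]  x^+=[-2.1930, -1.7356]  P^+=[0.2891 -0.0034; -0.0034 0.3834]
step 2: x^-=[-3.0088, -1.7356]  P^-=[0.5507 0.1878; 0.1878 0.4734]  H_jac=[-0.8662 -0.4997]  S=[1.1840]  K=[-0.4821; -0.3372]  nu=[-0.8135]  x^+=[-2.6166, -1.4613]  P^+=[0.2754 -0.0047; -0.0047 0.3388]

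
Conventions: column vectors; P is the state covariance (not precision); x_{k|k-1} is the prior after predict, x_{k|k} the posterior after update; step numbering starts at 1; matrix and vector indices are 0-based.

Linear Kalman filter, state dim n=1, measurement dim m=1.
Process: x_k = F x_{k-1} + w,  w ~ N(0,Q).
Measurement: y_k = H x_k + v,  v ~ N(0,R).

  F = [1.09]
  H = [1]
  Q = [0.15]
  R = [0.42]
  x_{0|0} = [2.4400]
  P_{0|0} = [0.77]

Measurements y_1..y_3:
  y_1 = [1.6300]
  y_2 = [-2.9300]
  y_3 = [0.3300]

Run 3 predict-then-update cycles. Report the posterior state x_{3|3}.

x_post = [-0.1905]

step 1: x^-=[2.6596]  P^-=[1.0648]  S=[1.4848]  K=[0.7171]  nu=[-1.0296]  x^+=[1.9212]  P^+=[0.3012]
step 2: x^-=[2.0941]  P^-=[0.5079]  S=[0.9279]  K=[0.5473]  nu=[-5.0241]  x^+=[-0.6558]  P^+=[0.2299]
step 3: x^-=[-0.7148]  P^-=[0.4231]  S=[0.8431]  K=[0.5019]  nu=[1.0448]  x^+=[-0.1905]  P^+=[0.2108]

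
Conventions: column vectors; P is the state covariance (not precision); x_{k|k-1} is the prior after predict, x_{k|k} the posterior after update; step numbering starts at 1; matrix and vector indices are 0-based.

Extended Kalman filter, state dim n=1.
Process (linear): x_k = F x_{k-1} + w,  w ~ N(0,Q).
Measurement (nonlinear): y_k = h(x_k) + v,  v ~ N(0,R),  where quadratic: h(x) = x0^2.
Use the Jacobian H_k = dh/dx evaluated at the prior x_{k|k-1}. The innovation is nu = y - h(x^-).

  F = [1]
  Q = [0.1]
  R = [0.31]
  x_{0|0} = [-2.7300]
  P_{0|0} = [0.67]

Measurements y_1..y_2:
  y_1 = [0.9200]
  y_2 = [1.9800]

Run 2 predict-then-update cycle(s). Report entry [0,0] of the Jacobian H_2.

step 1: x^-=[-2.7300]  P^-=[0.7700]  H_jac=[-5.4600]  S=[23.2649]  K=[-0.1807]  nu=[-6.5329]  x^+=[-1.5494]  P^+=[0.0103]
step 2: x^-=[-1.5494]  P^-=[0.1103]  H_jac=[-3.0989]  S=[1.3688]  K=[-0.2496]  nu=[-0.4208]  x^+=[-1.4444]  P^+=[0.0250]

H_jac[0,0] = -3.0989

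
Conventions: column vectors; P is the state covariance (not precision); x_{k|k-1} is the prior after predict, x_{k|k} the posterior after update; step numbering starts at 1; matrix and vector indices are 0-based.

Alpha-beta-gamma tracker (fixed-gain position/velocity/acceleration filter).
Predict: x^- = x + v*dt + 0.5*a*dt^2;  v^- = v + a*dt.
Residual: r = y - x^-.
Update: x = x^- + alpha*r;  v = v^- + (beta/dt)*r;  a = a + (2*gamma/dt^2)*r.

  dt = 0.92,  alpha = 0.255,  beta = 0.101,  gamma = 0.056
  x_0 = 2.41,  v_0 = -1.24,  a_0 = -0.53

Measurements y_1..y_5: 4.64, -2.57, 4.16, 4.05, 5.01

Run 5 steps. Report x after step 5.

step 1: x_pred=1.0449  r=3.5951  x^+=1.9617  v^+=-1.3329  a^+=-0.0543
step 2: x_pred=0.7124  r=-3.2824  x^+=-0.1246  v^+=-1.7432  a^+=-0.4886
step 3: x_pred=-1.9352  r=6.0952  x^+=-0.3809  v^+=-1.5236  a^+=0.3179
step 4: x_pred=-1.6481  r=5.6981  x^+=-0.1950  v^+=-0.6056  a^+=1.0719
step 5: x_pred=-0.2985  r=5.3085  x^+=1.0551  v^+=0.9634  a^+=1.7744

x_post = 1.0551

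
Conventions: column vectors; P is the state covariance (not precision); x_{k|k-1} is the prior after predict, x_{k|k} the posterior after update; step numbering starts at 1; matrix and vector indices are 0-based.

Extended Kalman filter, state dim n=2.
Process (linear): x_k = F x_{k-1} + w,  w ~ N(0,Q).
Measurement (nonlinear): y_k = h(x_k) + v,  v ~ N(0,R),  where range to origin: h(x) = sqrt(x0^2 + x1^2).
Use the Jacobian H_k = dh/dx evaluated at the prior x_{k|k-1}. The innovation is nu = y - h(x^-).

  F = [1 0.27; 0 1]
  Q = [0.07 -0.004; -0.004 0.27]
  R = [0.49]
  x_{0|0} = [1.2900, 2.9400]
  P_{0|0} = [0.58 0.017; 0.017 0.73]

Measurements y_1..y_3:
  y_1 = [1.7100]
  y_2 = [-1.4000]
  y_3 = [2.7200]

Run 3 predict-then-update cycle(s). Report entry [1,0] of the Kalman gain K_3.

step 1: x^-=[2.0838, 2.9400]  P^-=[0.7124 0.2101; 0.2101 1.0000]  H_jac=[0.5783 0.8159]  S=[1.5921]  K=[0.3664; 0.5888]  nu=[-1.8936]  x^+=[1.3900, 1.8251]  P^+=[0.4986 -0.1334; -0.1334 0.4481]
step 2: x^-=[1.8827, 1.8251]  P^-=[0.5293 -0.0164; -0.0164 0.7181]  H_jac=[0.7180 0.6960]  S=[1.0944]  K=[0.3368; 0.4460]  nu=[-4.0222]  x^+=[0.5279, 0.0313]  P^+=[0.4051 -0.1808; -0.1808 0.5004]
step 3: x^-=[0.5364, 0.0313]  P^-=[0.4140 -0.0497; -0.0497 0.7704]  H_jac=[0.9983 0.0583]  S=[0.8994]  K=[0.4563; -0.0052]  nu=[2.1827]  x^+=[1.5323, 0.0200]  P^+=[0.2267 -0.0475; -0.0475 0.7704]

K[1,0] = -0.0052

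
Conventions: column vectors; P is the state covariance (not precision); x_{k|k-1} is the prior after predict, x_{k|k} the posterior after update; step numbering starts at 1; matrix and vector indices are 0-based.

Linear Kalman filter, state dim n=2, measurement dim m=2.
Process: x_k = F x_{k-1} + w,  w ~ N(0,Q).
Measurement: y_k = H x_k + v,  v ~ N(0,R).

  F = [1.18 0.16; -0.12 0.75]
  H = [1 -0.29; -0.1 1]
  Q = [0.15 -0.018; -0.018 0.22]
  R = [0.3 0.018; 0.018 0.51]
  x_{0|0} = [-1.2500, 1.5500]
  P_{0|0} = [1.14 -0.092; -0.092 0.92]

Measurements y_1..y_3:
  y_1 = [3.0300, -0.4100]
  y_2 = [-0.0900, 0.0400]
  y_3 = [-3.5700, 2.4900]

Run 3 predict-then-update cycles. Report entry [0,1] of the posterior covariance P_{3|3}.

P_post[0,1] = 0.0562

step 1: x^-=[-1.2270, 1.3125]  P^-=[1.7261 -0.1487; -0.1487 0.7705]  S=[2.1772 -0.5310; -0.5310 1.3275]  K=[0.8351 0.0920; -0.0295 0.5798]  nu=[4.6376, -1.8452]  x^+=[2.4760, 0.1059]  P^+=[0.2782 0.0898; 0.0898 0.3042]
step 2: x^-=[2.9386, -0.2177]  P^-=[0.5791 0.0568; 0.0568 0.3789]  S=[0.8780 -0.0913; -0.0913 0.8834]  K=[0.6476 0.0657; -0.0167 0.4208]  nu=[-3.0918, 0.5516]  x^+=[0.9726, 0.0659]  P^+=[0.2148 0.0667; 0.0667 0.2210]
step 3: x^-=[1.1582, -0.0673]  P^-=[0.4799 0.0358; 0.0358 0.3354]  S=[0.7874 -0.0904; -0.0904 0.8430]  K=[0.6021 0.0501; -0.0333 0.3900]  nu=[-4.7477, 2.6731]  x^+=[-1.5664, 1.1332]  P^+=[0.1978 0.0562; 0.0562 0.2039]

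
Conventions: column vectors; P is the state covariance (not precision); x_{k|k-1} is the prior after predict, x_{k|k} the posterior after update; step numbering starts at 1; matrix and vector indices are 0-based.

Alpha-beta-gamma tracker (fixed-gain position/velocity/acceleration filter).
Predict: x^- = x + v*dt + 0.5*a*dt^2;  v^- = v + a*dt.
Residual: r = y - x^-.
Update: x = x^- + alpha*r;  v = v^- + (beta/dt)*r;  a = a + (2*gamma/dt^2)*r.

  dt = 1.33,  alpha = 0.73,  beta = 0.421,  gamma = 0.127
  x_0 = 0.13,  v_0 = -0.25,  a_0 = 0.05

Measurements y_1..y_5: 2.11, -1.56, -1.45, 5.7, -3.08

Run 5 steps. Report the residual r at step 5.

step 1: x_pred=-0.1583  r=2.2683  x^+=1.4976  v^+=0.5345  a^+=0.3757
step 2: x_pred=2.5407  r=-4.1007  x^+=-0.4528  v^+=-0.2639  a^+=-0.2131
step 3: x_pred=-0.9922  r=-0.4578  x^+=-1.3264  v^+=-0.6922  a^+=-0.2789
step 4: x_pred=-2.4937  r=8.1937  x^+=3.4877  v^+=1.5305  a^+=0.8977
step 5: x_pred=6.3173  r=-9.3973  x^+=-0.5427  v^+=-0.2502  a^+=-0.4517

resid = -9.3973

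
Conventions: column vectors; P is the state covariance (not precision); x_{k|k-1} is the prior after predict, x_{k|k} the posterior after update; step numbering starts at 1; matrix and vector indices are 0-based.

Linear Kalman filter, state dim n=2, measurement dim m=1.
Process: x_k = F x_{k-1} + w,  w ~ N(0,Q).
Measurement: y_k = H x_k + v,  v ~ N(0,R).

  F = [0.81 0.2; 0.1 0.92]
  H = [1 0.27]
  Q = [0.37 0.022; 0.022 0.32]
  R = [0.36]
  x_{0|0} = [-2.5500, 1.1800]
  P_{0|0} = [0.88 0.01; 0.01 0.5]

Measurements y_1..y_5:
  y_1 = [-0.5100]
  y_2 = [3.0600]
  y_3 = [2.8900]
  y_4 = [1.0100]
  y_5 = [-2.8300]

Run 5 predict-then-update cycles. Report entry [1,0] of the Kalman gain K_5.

step 1: x^-=[-1.8295, 0.8306]  P^-=[0.9706 0.1929; 0.1929 0.7538]  S=[1.4897]  K=[0.6865; 0.2661]  nu=[1.0952]  x^+=[-1.0776, 1.1221]  P^+=[0.2685 -0.0792; -0.0792 0.6483]
step 2: x^-=[-0.6485, 0.9245]  P^-=[0.5464 0.1024; 0.1024 0.8568]  S=[1.0242]  K=[0.5605; 0.3259]  nu=[3.4588]  x^+=[1.2903, 2.0517]  P^+=[0.2246 -0.0847; -0.0847 0.7481]
step 3: x^-=[1.4555, 2.0166]  P^-=[0.5199 0.1131; 0.1131 0.9398]  S=[1.0094]  K=[0.5453; 0.3634]  nu=[0.8900]  x^+=[1.9408, 2.3400]  P^+=[0.2198 -0.0870; -0.0870 0.8066]
step 4: x^-=[2.0400, 2.3469]  P^-=[0.5183 0.1217; 0.1217 0.9889]  S=[1.0161]  K=[0.5424; 0.3825]  nu=[-1.6637]  x^+=[1.1376, 1.7105]  P^+=[0.2193 -0.0891; -0.0891 0.8402]
step 5: x^-=[1.2636, 1.6874]  P^-=[0.5186 0.1261; 0.1261 1.0169]  S=[1.0209]  K=[0.5414; 0.3925]  nu=[-4.5492]  x^+=[-1.1993, -0.0982]  P^+=[0.2194 -0.0908; -0.0908 0.8596]

K[1,0] = 0.3925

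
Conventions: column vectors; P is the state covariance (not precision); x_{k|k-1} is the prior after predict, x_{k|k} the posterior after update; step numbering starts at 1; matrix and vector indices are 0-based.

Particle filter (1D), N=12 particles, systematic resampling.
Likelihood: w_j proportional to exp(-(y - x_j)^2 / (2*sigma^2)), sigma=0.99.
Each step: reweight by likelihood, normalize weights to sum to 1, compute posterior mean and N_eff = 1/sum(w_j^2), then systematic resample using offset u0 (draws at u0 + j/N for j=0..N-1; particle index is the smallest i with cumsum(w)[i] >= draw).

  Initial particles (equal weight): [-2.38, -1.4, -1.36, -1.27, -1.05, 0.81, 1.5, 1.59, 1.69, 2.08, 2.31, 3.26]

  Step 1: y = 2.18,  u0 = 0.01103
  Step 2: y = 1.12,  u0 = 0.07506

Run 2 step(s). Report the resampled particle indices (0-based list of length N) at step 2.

resampled_idx = [0, 1, 2, 2, 3, 4, 5, 6, 7, 8, 9, 11]

step 1: w=[0.0000, 0.0003, 0.0003, 0.0004, 0.0009, 0.0705, 0.1451, 0.1538, 0.1625, 0.1828, 0.1821, 0.1013]  mean=1.9228  Neff=6.5394  idx=[5, 6, 6, 7, 7, 8, 8, 9, 9, 10, 10, 11]
step 2: w=[0.1106, 0.1079, 0.1079, 0.1038, 0.1038, 0.0984, 0.0984, 0.0726, 0.0726, 0.0564, 0.0564, 0.0112]  mean=1.6751  Neff=10.7003  idx=[0, 1, 2, 2, 3, 4, 5, 6, 7, 8, 9, 11]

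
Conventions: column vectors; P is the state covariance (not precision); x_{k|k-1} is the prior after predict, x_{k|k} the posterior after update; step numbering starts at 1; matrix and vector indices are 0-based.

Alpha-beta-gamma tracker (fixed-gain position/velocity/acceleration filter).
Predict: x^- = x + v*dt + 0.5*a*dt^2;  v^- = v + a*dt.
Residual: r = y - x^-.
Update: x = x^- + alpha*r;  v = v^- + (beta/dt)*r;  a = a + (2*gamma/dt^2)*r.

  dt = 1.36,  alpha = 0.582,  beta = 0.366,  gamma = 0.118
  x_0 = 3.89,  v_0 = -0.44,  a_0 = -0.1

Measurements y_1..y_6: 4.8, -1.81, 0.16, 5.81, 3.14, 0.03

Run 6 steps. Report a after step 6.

step 1: x_pred=3.1991  r=1.6009  x^+=4.1308  v^+=-0.1452  a^+=0.1043
step 2: x_pred=4.0298  r=-5.8398  x^+=0.6310  v^+=-1.5750  a^+=-0.6409
step 3: x_pred=-2.1036  r=2.2636  x^+=-0.7862  v^+=-1.8374  a^+=-0.3520
step 4: x_pred=-3.6106  r=9.4206  x^+=1.8722  v^+=0.2191  a^+=0.8500
step 5: x_pred=2.9562  r=0.1838  x^+=3.0632  v^+=1.4245  a^+=0.8734
step 6: x_pred=5.8083  r=-5.7783  x^+=2.4453  v^+=1.0573  a^+=0.1361

a_post = 0.1361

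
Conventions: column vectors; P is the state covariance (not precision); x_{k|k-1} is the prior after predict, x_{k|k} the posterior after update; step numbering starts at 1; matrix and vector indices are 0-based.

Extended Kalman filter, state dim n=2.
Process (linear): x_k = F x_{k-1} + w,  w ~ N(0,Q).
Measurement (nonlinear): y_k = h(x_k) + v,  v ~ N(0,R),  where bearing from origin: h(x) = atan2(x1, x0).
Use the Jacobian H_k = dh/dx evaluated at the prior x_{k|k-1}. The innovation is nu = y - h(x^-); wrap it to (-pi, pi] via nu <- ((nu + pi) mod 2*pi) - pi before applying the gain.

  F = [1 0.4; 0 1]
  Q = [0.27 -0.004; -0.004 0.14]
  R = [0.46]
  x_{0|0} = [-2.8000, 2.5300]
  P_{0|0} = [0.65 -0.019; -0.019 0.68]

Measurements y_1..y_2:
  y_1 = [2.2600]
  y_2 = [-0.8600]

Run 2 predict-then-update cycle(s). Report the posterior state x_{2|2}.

x_post = [1.3191, 3.5375]

step 1: x^-=[-1.7880, 2.5300]  P^-=[1.0136 0.2490; 0.2490 0.8200]  H_jac=[-0.2636 -0.1863]  S=[0.5833]  K=[-0.5375; -0.3744]  nu=[0.0740]  x^+=[-1.8278, 2.5023]  P^+=[0.8450 0.1316; 0.1316 0.7382]
step 2: x^-=[-0.8268, 2.5023]  P^-=[1.3384 0.4229; 0.4229 0.8782]  H_jac=[-0.3603 -0.1191]  S=[0.6825]  K=[-0.7804; -0.3765]  nu=[-2.7499]  x^+=[1.3191, 3.5375]  P^+=[0.9228 0.2224; 0.2224 0.7815]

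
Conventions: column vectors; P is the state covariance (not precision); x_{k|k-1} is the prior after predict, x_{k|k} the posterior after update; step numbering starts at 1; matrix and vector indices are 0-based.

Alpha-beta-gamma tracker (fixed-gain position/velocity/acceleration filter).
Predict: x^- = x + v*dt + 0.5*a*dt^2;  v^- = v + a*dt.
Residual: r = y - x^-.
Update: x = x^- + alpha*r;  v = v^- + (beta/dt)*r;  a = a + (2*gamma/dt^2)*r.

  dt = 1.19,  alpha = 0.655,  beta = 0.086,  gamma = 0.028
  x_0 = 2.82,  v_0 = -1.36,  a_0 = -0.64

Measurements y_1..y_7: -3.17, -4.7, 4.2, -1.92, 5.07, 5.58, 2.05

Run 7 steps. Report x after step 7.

step 1: x_pred=0.7484  r=-3.9184  x^+=-1.8181  v^+=-2.4048  a^+=-0.7950
step 2: x_pred=-5.2427  r=0.5427  x^+=-4.8872  v^+=-3.3116  a^+=-0.7735
step 3: x_pred=-9.3757  r=13.5757  x^+=-0.4836  v^+=-3.2509  a^+=-0.2366
step 4: x_pred=-4.5198  r=2.5998  x^+=-2.8169  v^+=-3.3446  a^+=-0.1338
step 5: x_pred=-6.8918  r=11.9618  x^+=0.9432  v^+=-2.6394  a^+=0.3392
step 6: x_pred=-1.9576  r=7.5376  x^+=2.9795  v^+=-1.6911  a^+=0.6373
step 7: x_pred=1.4184  r=0.6316  x^+=1.8321  v^+=-0.8871  a^+=0.6623

x_post = 1.8321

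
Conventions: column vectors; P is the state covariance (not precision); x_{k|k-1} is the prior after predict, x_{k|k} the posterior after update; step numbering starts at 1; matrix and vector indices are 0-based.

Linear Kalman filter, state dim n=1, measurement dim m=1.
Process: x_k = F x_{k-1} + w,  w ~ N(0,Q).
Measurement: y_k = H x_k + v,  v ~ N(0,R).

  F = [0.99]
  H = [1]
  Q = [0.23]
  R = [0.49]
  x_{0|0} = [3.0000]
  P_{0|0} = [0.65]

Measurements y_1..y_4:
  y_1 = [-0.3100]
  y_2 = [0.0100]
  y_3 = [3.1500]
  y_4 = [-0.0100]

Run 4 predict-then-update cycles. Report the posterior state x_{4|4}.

x_post = [0.8912]

step 1: x^-=[2.9700]  P^-=[0.8671]  S=[1.3571]  K=[0.6389]  nu=[-3.2800]  x^+=[0.8743]  P^+=[0.3131]
step 2: x^-=[0.8656]  P^-=[0.5368]  S=[1.0268]  K=[0.5228]  nu=[-0.8556]  x^+=[0.4183]  P^+=[0.2562]
step 3: x^-=[0.4141]  P^-=[0.4811]  S=[0.9711]  K=[0.4954]  nu=[2.7359]  x^+=[1.7695]  P^+=[0.2427]
step 4: x^-=[1.7518]  P^-=[0.4679]  S=[0.9579]  K=[0.4885]  nu=[-1.7618]  x^+=[0.8912]  P^+=[0.2394]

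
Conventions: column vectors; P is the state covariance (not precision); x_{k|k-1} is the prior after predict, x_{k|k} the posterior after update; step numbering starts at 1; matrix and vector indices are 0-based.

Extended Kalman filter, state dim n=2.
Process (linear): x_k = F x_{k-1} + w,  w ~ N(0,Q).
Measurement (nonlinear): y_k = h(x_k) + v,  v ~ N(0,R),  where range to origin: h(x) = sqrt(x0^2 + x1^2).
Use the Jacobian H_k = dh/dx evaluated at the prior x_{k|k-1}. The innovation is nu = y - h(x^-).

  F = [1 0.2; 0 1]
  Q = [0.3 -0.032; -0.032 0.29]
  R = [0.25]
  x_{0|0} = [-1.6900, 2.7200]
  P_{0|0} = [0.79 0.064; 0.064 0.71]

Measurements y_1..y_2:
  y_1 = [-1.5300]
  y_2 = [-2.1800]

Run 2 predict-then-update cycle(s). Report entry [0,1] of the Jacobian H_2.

step 1: x^-=[-1.1460, 2.7200]  P^-=[1.1440 0.1740; 0.1740 1.0000]  H_jac=[-0.3883 0.9215]  S=[1.1472]  K=[-0.2474; 0.7444]  nu=[-4.4816]  x^+=[-0.0372, -0.6161]  P^+=[1.0738 0.3853; 0.3853 0.3643]
step 2: x^-=[-0.1604, -0.6161]  P^-=[1.5425 0.4261; 0.4261 0.6543]  H_jac=[-0.2520 -0.9677]  S=[1.1685]  K=[-0.6855; -0.6338]  nu=[-2.8167]  x^+=[1.7705, 1.1690]  P^+=[0.9933 -0.0815; -0.0815 0.1850]

H_jac[0,1] = -0.9677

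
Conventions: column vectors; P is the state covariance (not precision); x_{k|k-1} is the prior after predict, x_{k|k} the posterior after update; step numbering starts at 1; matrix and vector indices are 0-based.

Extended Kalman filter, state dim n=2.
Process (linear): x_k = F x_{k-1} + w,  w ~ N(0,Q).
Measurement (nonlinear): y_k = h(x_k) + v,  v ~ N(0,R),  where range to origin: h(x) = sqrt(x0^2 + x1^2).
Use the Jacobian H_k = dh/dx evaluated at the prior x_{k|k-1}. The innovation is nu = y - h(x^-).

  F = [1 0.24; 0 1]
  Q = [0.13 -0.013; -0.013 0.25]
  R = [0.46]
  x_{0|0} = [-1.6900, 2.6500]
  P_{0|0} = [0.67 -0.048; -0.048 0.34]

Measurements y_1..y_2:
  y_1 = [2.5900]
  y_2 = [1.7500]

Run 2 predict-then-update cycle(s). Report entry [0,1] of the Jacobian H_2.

H_jac[0,1] = 0.9887

step 1: x^-=[-1.0540, 2.6500]  P^-=[0.7965 0.0206; 0.0206 0.5900]  H_jac=[-0.3696 0.9292]  S=[1.0641]  K=[-0.2587; 0.5081]  nu=[-0.2619]  x^+=[-0.9863, 2.5169]  P^+=[0.7253 0.1604; 0.1604 0.3153]
step 2: x^-=[-0.3822, 2.5169]  P^-=[0.9505 0.2231; 0.2231 0.5653]  H_jac=[-0.1501 0.9887]  S=[0.9678]  K=[0.0805; 0.5429]  nu=[-0.7958]  x^+=[-0.4462, 2.0849]  P^+=[0.9443 0.1808; 0.1808 0.2801]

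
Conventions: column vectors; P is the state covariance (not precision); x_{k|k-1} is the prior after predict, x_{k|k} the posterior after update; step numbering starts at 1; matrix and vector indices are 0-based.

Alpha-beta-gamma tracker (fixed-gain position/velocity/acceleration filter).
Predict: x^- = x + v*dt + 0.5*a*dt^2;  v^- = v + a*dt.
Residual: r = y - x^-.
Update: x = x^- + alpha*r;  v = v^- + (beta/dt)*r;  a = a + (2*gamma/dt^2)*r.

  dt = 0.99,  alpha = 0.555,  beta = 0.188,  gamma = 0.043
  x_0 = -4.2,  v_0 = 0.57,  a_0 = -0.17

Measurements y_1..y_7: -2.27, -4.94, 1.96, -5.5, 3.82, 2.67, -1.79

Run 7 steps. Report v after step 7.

v_post = 0.7163

step 1: x_pred=-3.7190  r=1.4490  x^+=-2.9148  v^+=0.6769  a^+=-0.0429
step 2: x_pred=-2.2657  r=-2.6743  x^+=-3.7499  v^+=0.1266  a^+=-0.2775
step 3: x_pred=-3.7606  r=5.7206  x^+=-0.5857  v^+=0.9382  a^+=0.2244
step 4: x_pred=0.4531  r=-5.9531  x^+=-2.8509  v^+=0.0299  a^+=-0.2979
step 5: x_pred=-2.9672  r=6.7872  x^+=0.7997  v^+=1.0239  a^+=0.2976
step 6: x_pred=1.9592  r=0.7108  x^+=2.3537  v^+=1.4535  a^+=0.3600
step 7: x_pred=3.9691  r=-5.7591  x^+=0.7728  v^+=0.7163  a^+=-0.1453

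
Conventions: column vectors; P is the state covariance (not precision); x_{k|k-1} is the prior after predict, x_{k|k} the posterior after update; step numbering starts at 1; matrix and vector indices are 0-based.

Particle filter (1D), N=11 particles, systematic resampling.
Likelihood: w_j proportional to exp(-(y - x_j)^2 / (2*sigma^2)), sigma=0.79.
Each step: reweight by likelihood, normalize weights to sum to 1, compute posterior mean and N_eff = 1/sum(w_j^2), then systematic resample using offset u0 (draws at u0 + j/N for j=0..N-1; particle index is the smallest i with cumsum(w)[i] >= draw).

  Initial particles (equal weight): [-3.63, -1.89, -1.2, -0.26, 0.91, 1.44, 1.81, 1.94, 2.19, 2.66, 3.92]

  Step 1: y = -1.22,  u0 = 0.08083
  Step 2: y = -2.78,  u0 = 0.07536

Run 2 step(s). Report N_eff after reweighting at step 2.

step 1: w=[0.0043, 0.3150, 0.4511, 0.2157, 0.0119, 0.0016, 0.0003, 0.0002, 0.0000, 0.0000, 0.0000]  mean=-1.1943  Neff=2.8622  idx=[1, 1, 1, 2, 2, 2, 2, 2, 3, 3, 4]
step 2: w=[0.2326, 0.2326, 0.2326, 0.0594, 0.0594, 0.0594, 0.0594, 0.0594, 0.0027, 0.0027, 0.0000]  mean=-1.6763  Neff=5.5583  idx=[0, 0, 1, 1, 1, 2, 2, 3, 4, 6, 7]

N_eff = 5.5583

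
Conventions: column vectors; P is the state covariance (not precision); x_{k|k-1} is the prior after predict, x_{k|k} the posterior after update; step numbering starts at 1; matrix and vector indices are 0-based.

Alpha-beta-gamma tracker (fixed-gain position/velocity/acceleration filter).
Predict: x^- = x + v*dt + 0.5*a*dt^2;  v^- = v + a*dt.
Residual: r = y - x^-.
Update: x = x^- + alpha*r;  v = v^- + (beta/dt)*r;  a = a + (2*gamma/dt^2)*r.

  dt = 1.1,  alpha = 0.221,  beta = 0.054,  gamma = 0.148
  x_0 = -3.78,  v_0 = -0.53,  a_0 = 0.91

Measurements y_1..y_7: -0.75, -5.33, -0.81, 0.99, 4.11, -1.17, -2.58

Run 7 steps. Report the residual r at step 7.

step 1: x_pred=-3.8124  r=3.0624  x^+=-3.1356  v^+=0.6213  a^+=1.6592
step 2: x_pred=-1.4484  r=-3.8816  x^+=-2.3062  v^+=2.2559  a^+=0.7096
step 3: x_pred=0.6045  r=-1.4145  x^+=0.2919  v^+=2.9670  a^+=0.3636
step 4: x_pred=3.7756  r=-2.7856  x^+=3.1600  v^+=3.2302  a^+=-0.3179
step 5: x_pred=6.5209  r=-2.4109  x^+=5.9881  v^+=2.7622  a^+=-0.9076
step 6: x_pred=8.4773  r=-9.6473  x^+=6.3453  v^+=1.2902  a^+=-3.2676
step 7: x_pred=5.7876  r=-8.3676  x^+=3.9383  v^+=-2.7150  a^+=-5.3146

resid = -8.3676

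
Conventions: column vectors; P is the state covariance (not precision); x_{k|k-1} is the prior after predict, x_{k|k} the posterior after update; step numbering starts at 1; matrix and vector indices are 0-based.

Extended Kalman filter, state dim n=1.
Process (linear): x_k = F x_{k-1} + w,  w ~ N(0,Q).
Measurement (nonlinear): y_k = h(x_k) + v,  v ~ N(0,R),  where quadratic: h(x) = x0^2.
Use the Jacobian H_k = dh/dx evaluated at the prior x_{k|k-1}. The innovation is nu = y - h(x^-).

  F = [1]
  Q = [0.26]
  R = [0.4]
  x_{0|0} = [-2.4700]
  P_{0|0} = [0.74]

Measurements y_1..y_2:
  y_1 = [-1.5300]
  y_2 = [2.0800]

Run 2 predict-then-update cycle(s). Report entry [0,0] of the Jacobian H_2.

step 1: x^-=[-2.4700]  P^-=[1.0000]  H_jac=[-4.9400]  S=[24.8036]  K=[-0.1992]  nu=[-7.6309]  x^+=[-0.9502]  P^+=[0.0161]
step 2: x^-=[-0.9502]  P^-=[0.2761]  H_jac=[-1.9004]  S=[1.3972]  K=[-0.3756]  nu=[1.1771]  x^+=[-1.3923]  P^+=[0.0790]

H_jac[0,0] = -1.9004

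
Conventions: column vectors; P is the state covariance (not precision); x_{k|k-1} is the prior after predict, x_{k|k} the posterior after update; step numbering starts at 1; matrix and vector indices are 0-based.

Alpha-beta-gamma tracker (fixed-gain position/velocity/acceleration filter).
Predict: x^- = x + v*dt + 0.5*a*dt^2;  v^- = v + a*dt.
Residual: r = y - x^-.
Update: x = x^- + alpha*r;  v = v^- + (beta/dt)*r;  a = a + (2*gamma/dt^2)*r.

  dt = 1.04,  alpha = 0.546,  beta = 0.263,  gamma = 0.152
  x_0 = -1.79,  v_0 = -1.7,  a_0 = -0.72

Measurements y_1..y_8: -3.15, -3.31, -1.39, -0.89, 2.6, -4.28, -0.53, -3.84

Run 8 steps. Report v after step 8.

step 1: x_pred=-3.9474  r=0.7974  x^+=-3.5120  v^+=-2.2472  a^+=-0.4959
step 2: x_pred=-6.1172  r=2.8072  x^+=-4.5845  v^+=-2.0530  a^+=0.2931
step 3: x_pred=-6.5610  r=5.1710  x^+=-3.7377  v^+=-0.4404  a^+=1.7465
step 4: x_pred=-3.2512  r=2.3612  x^+=-1.9620  v^+=1.9731  a^+=2.4102
step 5: x_pred=1.3934  r=1.2066  x^+=2.0522  v^+=4.7848  a^+=2.7493
step 6: x_pred=8.5152  r=-12.7952  x^+=1.5290  v^+=4.4083  a^+=-0.8470
step 7: x_pred=5.6556  r=-6.1856  x^+=2.2783  v^+=1.9632  a^+=-2.5855
step 8: x_pred=2.9218  r=-6.7618  x^+=-0.7702  v^+=-2.4357  a^+=-4.4860

v_post = -2.4357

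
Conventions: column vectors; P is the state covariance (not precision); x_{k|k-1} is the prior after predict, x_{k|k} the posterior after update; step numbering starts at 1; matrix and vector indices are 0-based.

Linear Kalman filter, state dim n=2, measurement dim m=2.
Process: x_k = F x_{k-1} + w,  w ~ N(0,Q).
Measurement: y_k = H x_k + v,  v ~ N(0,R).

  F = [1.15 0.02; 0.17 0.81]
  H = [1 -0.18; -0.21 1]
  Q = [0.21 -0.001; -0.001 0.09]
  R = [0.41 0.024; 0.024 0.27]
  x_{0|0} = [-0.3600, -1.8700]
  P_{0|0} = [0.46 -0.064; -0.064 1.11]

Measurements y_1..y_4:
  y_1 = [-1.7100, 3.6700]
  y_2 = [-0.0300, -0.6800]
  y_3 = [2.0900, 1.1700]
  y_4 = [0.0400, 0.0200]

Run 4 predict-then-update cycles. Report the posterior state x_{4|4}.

step 1: x^-=[-0.4514, -1.5759]  P^-=[0.8158 0.0471; 0.0471 0.8139]  S=[1.2353 -0.2450; -0.2450 1.1001]  K=[0.6604 0.0341; 0.0674 0.7459]  nu=[-1.5423, 5.1511]  x^+=[-1.2942, 2.1622]  P^+=[0.2869 0.0853; 0.0853 0.2209]
step 2: x^-=[-1.4450, 1.5314]  P^-=[0.5935 0.1384; 0.1384 0.2667]  S=[0.9623 -0.0050; -0.0050 0.5048]  K=[0.5910 0.0332; 0.0964 0.4718]  nu=[1.6907, -2.5148]  x^+=[-0.5292, 0.5079]  P^+=[0.2570 0.0771; 0.0771 0.1459]
step 3: x^-=[-0.5985, 0.3214]  P^-=[0.5535 0.1237; 0.1237 0.2144]  S=[0.9259 -0.0024; -0.0024 0.4568]  K=[0.5738 0.0194; 0.0930 0.4129]  nu=[2.7463, 0.7229]  x^+=[0.9914, 0.8753]  P^+=[0.2485 0.0712; 0.0712 0.1287]
step 4: x^-=[1.1576, 0.8776]  P^-=[0.5420 0.1162; 0.1162 0.2012]  S=[0.9167 -0.0054; -0.0054 0.4463]  K=[0.5685 0.0123; 0.0896 0.3972]  nu=[-0.9596, -0.6145]  x^+=[0.6044, 0.5474]  P^+=[0.2457 0.0686; 0.0686 0.1238]

x_post = [0.6044, 0.5474]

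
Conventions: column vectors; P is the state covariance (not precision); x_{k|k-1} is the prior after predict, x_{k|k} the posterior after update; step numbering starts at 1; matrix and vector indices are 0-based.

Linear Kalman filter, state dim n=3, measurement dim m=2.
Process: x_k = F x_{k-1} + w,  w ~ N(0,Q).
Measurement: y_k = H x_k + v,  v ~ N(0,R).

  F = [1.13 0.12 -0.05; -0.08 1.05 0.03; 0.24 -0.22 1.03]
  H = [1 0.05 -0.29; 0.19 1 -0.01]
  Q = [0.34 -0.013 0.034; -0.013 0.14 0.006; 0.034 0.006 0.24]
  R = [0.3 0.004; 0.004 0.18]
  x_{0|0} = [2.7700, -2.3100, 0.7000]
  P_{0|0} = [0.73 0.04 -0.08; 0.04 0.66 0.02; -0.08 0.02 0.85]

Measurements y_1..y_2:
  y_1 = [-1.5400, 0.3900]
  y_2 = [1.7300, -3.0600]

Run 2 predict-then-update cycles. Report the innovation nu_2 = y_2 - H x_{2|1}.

step 1: x^-=[2.8179, -2.6261, 1.8940]  P^-=[1.3034 0.0460 0.0725; 0.0460 0.8680 -0.0959; 0.0725 -0.0959 1.1629]  S=[1.6687 0.3680; 0.3680 1.1143]  K=[0.7678 0.0093; -0.1116 0.8245; -0.1542 -0.0332]  nu=[-3.6773, 2.4996]  x^+=[0.0176, -0.1547, 2.3779]  P^+=[0.3143 -0.0522 0.2803; -0.0522 0.1574 -0.0487; 0.2803 -0.0487 1.1182]
step 2: x^-=[-0.1176, -0.0925, 2.4875]  P^-=[0.7011 -0.0716 0.3853; -0.0716 0.3209 -0.0893; 0.3853 -0.0893 1.6182]  S=[0.9100 0.0865; 0.0865 0.4995]  K=[0.6434 0.0041; -0.0928 0.6331; -0.0926 -0.0486]  nu=[2.5736, -2.9203]  x^+=[1.5261, -2.1801, 2.3912]  P^+=[0.3240 -0.0538 0.4424; -0.0538 0.1230 -0.0771; 0.4424 -0.0771 1.6085]

innov = [2.5736, -2.9203]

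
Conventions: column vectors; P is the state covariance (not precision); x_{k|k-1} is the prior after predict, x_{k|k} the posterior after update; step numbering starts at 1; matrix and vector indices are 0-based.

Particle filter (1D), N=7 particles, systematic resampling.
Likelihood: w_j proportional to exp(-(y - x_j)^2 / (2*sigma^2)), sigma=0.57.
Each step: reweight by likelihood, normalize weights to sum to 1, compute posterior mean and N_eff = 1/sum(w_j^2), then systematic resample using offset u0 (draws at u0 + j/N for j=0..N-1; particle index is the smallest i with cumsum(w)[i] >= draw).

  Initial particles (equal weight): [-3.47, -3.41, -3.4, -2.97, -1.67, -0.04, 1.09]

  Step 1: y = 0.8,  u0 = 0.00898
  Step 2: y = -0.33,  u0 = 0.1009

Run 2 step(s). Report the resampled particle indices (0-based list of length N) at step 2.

resampled_idx = [0, 0, 0, 1, 1, 1, 5]

step 1: w=[0.0000, 0.0000, 0.0000, 0.0000, 0.0001, 0.2776, 0.7224]  mean=0.7762  Neff=1.6699  idx=[5, 5, 6, 6, 6, 6, 6]
step 2: w=[0.4433, 0.4433, 0.0227, 0.0227, 0.0227, 0.0227, 0.0227]  mean=0.0880  Neff=2.5273  idx=[0, 0, 0, 1, 1, 1, 5]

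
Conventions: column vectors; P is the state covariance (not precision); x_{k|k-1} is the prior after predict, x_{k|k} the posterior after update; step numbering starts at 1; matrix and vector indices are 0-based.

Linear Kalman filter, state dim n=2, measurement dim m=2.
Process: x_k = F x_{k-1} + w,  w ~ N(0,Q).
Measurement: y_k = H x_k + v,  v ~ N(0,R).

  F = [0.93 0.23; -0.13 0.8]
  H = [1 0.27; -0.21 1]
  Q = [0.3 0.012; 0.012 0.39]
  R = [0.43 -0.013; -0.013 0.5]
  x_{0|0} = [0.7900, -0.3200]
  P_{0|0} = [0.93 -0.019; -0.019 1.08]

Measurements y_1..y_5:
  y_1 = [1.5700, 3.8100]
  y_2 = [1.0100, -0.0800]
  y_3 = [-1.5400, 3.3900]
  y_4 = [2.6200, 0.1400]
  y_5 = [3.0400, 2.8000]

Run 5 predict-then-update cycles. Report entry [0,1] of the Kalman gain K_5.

step 1: x^-=[0.6611, -0.3587]  P^-=[1.1534 0.0847; 0.0847 1.1009]  S=[1.7094 0.1219; 0.1219 1.6162]  K=[0.6988 -0.1502; 0.1766 0.6568]  nu=[1.0057, 4.3075]  x^+=[0.7171, 2.6482]  P^+=[0.3077 -0.0195; -0.0195 0.3220]
step 2: x^-=[1.2760, 2.0254]  P^-=[0.5748 0.0201; 0.0201 0.6054]  S=[1.0598 0.0487; 0.0487 1.1223]  K=[0.5527 -0.1136; 0.1489 0.5292]  nu=[-0.8128, -1.8374]  x^+=[1.0355, 0.9320]  P^+=[0.2427 -0.0130; -0.0130 0.2599]
step 3: x^-=[1.1774, 0.6110]  P^-=[0.5181 0.0212; 0.0212 0.5632]  S=[1.0005 0.0502; 0.0502 1.0771]  K=[0.5288 -0.1060; 0.1474 0.5118]  nu=[-2.8824, 3.0262]  x^+=[-0.6676, 1.7350]  P^+=[0.2318 -0.0112; -0.0112 0.2517]
step 4: x^-=[-0.2219, 1.4748]  P^-=[0.5090 0.0223; 0.0223 0.5573]  S=[0.9917 0.0516; 0.0516 1.0704]  K=[0.5248 -0.1043; 0.1477 0.5092]  nu=[2.4437, -1.3814]  x^+=[1.2047, 1.1324]  P^+=[0.2299 -0.0107; -0.0107 0.2504]
step 5: x^-=[1.3808, 0.7493]  P^-=[0.5075 0.0226; 0.0226 0.5564]  S=[0.9903 0.0520; 0.0520 1.0693]  K=[0.5241 -0.1040; 0.1478 0.5087]  nu=[1.4569, 2.3406]  x^+=[1.9009, 2.1554]  P^+=[0.2296 -0.0106; -0.0106 0.2502]

K[0,1] = -0.1040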